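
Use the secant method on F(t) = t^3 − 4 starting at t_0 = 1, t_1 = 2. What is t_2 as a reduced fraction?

10/7

F(1) = −3, F(2) = 4. t_2 = 2 − 4·(2 − 1)/(4 − (−3)) = 10/7.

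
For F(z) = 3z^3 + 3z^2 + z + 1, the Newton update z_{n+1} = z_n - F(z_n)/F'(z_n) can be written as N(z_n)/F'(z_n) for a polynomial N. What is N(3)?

F'(z) = 9z^2 + 6z + 1.
N(z) = z·F'(z) - F(z) = z·(9z^2 + 6z + 1) - (3z^3 + 3z^2 + z + 1) = 6z^3 + 3z^2 - 1.
N(3) = 188.

188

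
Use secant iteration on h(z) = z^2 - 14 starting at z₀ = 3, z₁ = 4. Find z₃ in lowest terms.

h(3) = -5, h(4) = 2. z₂ = 4 - 2·(4 - 3)/(2 - (-5)) = 26/7.
h(4) = 2, h(26/7) = -10/49. z₃ = (26/7) - (-10/49)·((26/7) - 4)/((-10/49) - 2) = 101/27.

101/27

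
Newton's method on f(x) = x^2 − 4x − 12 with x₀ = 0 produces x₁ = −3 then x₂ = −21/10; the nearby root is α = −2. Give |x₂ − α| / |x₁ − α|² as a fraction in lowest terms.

x₁ − α = −3 − (−2) = −3 + 2 = −1, so |x₁ − α| = 1.
x₂ − α = −21/10 − (−2) = −21/10 + 2 = −1/10, so |x₂ − α| = 1/10.
|x₁ − α|² = 1.
Ratio = (1/10) / 1 = 1/10.

1/10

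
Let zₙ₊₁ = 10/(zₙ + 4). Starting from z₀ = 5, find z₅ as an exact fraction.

3890/2241

z₁ = 10/(5 + 4) = 10/9.
z₂ = 10/(10/9 + 4) = 45/23.
z₃ = 10/(45/23 + 4) = 230/137.
z₄ = 10/(230/137 + 4) = 685/389.
z₅ = 10/(685/389 + 4) = 3890/2241.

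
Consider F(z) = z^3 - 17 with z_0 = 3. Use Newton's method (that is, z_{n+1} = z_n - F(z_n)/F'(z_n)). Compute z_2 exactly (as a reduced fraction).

1050433/408321

F'(z) = 3z^2.
F(3) = 10, F'(3) = 27, so z_1 = 3 - 10/27 = 71/27.
F(71/27) = 23300/19683, F'(71/27) = 5041/243, so z_2 = (71/27) - (23300/19683)/(5041/243) = 1050433/408321.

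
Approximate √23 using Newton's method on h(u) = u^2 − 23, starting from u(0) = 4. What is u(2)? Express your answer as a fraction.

h'(u) = 2u.
h(4) = −7, h'(4) = 8, so u(1) = 4 − (−7)/8 = 39/8.
h(39/8) = 49/64, h'(39/8) = 39/4, so u(2) = (39/8) − (49/64)/(39/4) = 2993/624.

2993/624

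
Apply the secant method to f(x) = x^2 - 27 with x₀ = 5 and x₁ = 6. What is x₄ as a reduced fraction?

1351/260

f(5) = -2, f(6) = 9. x₂ = 6 - 9·(6 - 5)/(9 - (-2)) = 57/11.
f(6) = 9, f(57/11) = -18/121. x₃ = (57/11) - (-18/121)·((57/11) - 6)/((-18/121) - 9) = 213/41.
f(57/11) = -18/121, f(213/41) = -18/1681. x₄ = (213/41) - (-18/1681)·((213/41) - (57/11))/((-18/1681) - (-18/121)) = 1351/260.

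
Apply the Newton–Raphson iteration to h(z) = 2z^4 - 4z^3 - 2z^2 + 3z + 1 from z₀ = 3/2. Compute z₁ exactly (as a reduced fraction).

17/24

h'(z) = 8z^3 - 12z^2 - 4z + 3.
h(3/2) = -19/8, h'(3/2) = -3, so z₁ = (3/2) - (-19/8)/(-3) = 17/24.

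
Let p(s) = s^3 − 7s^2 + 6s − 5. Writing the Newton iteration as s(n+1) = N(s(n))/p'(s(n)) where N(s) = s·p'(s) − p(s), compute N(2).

−7

p'(s) = 3s^2 − 14s + 6.
N(s) = s·p'(s) − p(s) = s·(3s^2 − 14s + 6) − (s^3 − 7s^2 + 6s − 5) = 2s^3 − 7s^2 + 5.
N(2) = −7.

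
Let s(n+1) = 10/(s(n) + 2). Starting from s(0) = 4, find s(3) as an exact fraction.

s(1) = 10/(4 + 2) = 5/3.
s(2) = 10/(5/3 + 2) = 30/11.
s(3) = 10/(30/11 + 2) = 55/26.

55/26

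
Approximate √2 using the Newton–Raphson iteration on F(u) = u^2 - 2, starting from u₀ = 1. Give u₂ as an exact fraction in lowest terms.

F'(u) = 2u.
F(1) = -1, F'(1) = 2, so u₁ = 1 - (-1)/2 = 3/2.
F(3/2) = 1/4, F'(3/2) = 3, so u₂ = (3/2) - (1/4)/3 = 17/12.

17/12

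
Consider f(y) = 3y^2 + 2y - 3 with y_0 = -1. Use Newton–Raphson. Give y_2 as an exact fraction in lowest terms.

f'(y) = 6y + 2.
f(-1) = -2, f'(-1) = -4, so y_1 = (-1) - (-2)/(-4) = -3/2.
f(-3/2) = 3/4, f'(-3/2) = -7, so y_2 = (-3/2) - (3/4)/(-7) = -39/28.

-39/28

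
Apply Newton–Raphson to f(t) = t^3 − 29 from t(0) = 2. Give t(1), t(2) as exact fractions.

t(1) = 15/4, t(2) = 4303/1350

f'(t) = 3t^2.
f(2) = −21, f'(2) = 12, so t(1) = 2 − (−21)/12 = 15/4.
f(15/4) = 1519/64, f'(15/4) = 675/16, so t(2) = (15/4) − (1519/64)/(675/16) = 4303/1350.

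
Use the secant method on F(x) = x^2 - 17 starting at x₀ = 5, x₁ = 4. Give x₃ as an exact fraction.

301/73

F(5) = 8, F(4) = -1. x₂ = 4 - (-1)·(4 - 5)/((-1) - 8) = 37/9.
F(4) = -1, F(37/9) = -8/81. x₃ = (37/9) - (-8/81)·((37/9) - 4)/((-8/81) - (-1)) = 301/73.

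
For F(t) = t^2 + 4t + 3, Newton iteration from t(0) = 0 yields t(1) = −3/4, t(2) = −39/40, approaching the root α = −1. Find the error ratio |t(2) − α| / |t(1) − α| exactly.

1/10

t(1) − α = −3/4 − (−1) = −3/4 + 1 = 1/4, so |t(1) − α| = 1/4.
t(2) − α = −39/40 − (−1) = −39/40 + 1 = 1/40, so |t(2) − α| = 1/40.
Ratio = (1/40) / (1/4) = 1/10.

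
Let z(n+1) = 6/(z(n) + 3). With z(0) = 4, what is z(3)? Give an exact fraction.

z(1) = 6/(4 + 3) = 6/7.
z(2) = 6/(6/7 + 3) = 14/9.
z(3) = 6/(14/9 + 3) = 54/41.

54/41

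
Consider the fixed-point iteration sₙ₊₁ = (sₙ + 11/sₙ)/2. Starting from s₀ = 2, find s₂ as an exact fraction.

s₁ = (2 + 11/2)/2 = 15/4.
s₂ = (15/4 + 11/(15/4))/2 = 401/120.

401/120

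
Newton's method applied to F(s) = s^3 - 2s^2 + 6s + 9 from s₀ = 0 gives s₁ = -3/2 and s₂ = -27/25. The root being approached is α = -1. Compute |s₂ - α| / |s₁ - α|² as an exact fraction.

s₁ - α = -3/2 - (-1) = -3/2 + 1 = -1/2, so |s₁ - α| = 1/2.
s₂ - α = -27/25 - (-1) = -27/25 + 1 = -2/25, so |s₂ - α| = 2/25.
|s₁ - α|² = 1/4.
Ratio = (2/25) / (1/4) = 8/25.

8/25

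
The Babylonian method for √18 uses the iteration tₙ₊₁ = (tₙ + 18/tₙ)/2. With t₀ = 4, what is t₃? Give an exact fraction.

t₁ = (4 + 18/4)/2 = 17/4.
t₂ = (17/4 + 18/(17/4))/2 = 577/136.
t₃ = (577/136 + 18/(577/136))/2 = 665857/156944.

665857/156944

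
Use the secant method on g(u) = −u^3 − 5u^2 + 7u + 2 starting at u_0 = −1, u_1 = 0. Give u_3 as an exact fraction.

g(−1) = −9, g(0) = 2. u_2 = 0 − 2·(0 − (−1))/(2 − (−9)) = −2/11.
g(0) = 2, g(−2/11) = 756/1331. u_3 = (−2/11) − (756/1331)·((−2/11) − 0)/((756/1331) − 2) = −242/953.

−242/953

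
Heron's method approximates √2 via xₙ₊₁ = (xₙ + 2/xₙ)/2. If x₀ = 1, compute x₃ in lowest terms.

x₁ = (1 + 2/1)/2 = 3/2.
x₂ = (3/2 + 2/(3/2))/2 = 17/12.
x₃ = (17/12 + 2/(17/12))/2 = 577/408.

577/408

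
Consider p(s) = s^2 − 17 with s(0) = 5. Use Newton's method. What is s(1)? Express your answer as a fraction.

21/5

p'(s) = 2s.
p(5) = 8, p'(5) = 10, so s(1) = 5 − 8/10 = 21/5.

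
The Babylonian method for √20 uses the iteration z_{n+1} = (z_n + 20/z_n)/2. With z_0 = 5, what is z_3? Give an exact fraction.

z_1 = (5 + 20/5)/2 = 9/2.
z_2 = (9/2 + 20/(9/2))/2 = 161/36.
z_3 = (161/36 + 20/(161/36))/2 = 51841/11592.

51841/11592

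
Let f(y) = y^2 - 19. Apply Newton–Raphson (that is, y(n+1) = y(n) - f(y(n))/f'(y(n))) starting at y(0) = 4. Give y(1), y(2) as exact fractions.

y(1) = 35/8, y(2) = 2441/560

f'(y) = 2y.
f(4) = -3, f'(4) = 8, so y(1) = 4 - (-3)/8 = 35/8.
f(35/8) = 9/64, f'(35/8) = 35/4, so y(2) = (35/8) - (9/64)/(35/4) = 2441/560.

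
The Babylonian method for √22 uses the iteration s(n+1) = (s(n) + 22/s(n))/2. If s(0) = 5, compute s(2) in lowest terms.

s(1) = (5 + 22/5)/2 = 47/10.
s(2) = (47/10 + 22/(47/10))/2 = 4409/940.

4409/940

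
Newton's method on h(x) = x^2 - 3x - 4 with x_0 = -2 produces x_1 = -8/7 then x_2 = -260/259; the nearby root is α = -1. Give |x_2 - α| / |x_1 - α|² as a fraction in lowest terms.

x_1 - α = -8/7 - (-1) = -8/7 + 1 = -1/7, so |x_1 - α| = 1/7.
x_2 - α = -260/259 - (-1) = -260/259 + 1 = -1/259, so |x_2 - α| = 1/259.
|x_1 - α|² = 1/49.
Ratio = (1/259) / (1/49) = 7/37.

7/37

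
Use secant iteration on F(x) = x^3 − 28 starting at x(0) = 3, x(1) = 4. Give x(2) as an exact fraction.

F(3) = −1, F(4) = 36. x(2) = 4 − 36·(4 − 3)/(36 − (−1)) = 112/37.

112/37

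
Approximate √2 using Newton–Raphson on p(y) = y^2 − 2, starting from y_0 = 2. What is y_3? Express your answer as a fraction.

p'(y) = 2y.
p(2) = 2, p'(2) = 4, so y_1 = 2 − 2/4 = 3/2.
p(3/2) = 1/4, p'(3/2) = 3, so y_2 = (3/2) − (1/4)/3 = 17/12.
p(17/12) = 1/144, p'(17/12) = 17/6, so y_3 = (17/12) − (1/144)/(17/6) = 577/408.

577/408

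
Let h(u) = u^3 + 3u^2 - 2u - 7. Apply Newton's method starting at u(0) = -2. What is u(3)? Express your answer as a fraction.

h'(u) = 3u^2 + 6u - 2.
h(-2) = 1, h'(-2) = -2, so u(1) = (-2) - 1/(-2) = -3/2.
h(-3/2) = -5/8, h'(-3/2) = -17/4, so u(2) = (-3/2) - (-5/8)/(-17/4) = -28/17.
h(-28/17) = -175/4913, h'(-28/17) = -1082/289, so u(3) = (-28/17) - (-175/4913)/(-1082/289) = -30471/18394.

-30471/18394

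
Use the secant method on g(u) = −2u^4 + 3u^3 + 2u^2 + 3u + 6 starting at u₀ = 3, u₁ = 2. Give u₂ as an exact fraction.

g(3) = −48, g(2) = 12. u₂ = 2 − 12·(2 − 3)/(12 − (−48)) = 11/5.

11/5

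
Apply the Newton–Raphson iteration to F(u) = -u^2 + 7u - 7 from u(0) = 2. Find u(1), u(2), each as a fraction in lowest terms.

F'(u) = -2u + 7.
F(2) = 3, F'(2) = 3, so u(1) = 2 - 3/3 = 1.
F(1) = -1, F'(1) = 5, so u(2) = 1 - (-1)/5 = 6/5.

u(1) = 1, u(2) = 6/5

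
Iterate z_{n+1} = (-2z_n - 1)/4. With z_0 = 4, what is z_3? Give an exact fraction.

z_1 = (-2·4 - 1)/4 = -9/4.
z_2 = (-2·(-9/4) - 1)/4 = 7/8.
z_3 = (-2·(7/8) - 1)/4 = -11/16.

-11/16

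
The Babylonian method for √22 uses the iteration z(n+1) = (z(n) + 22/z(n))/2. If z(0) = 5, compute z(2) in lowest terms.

4409/940

z(1) = (5 + 22/5)/2 = 47/10.
z(2) = (47/10 + 22/(47/10))/2 = 4409/940.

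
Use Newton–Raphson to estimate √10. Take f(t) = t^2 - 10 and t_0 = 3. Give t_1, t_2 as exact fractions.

f'(t) = 2t.
f(3) = -1, f'(3) = 6, so t_1 = 3 - (-1)/6 = 19/6.
f(19/6) = 1/36, f'(19/6) = 19/3, so t_2 = (19/6) - (1/36)/(19/3) = 721/228.

t_1 = 19/6, t_2 = 721/228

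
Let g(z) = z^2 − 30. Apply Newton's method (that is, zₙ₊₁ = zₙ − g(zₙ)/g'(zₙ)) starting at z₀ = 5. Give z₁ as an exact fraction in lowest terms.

11/2

g'(z) = 2z.
g(5) = −5, g'(5) = 10, so z₁ = 5 − (−5)/10 = 11/2.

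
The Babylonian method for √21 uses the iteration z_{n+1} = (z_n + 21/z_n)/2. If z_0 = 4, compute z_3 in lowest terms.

14720113/3212192

z_1 = (4 + 21/4)/2 = 37/8.
z_2 = (37/8 + 21/(37/8))/2 = 2713/592.
z_3 = (2713/592 + 21/(2713/592))/2 = 14720113/3212192.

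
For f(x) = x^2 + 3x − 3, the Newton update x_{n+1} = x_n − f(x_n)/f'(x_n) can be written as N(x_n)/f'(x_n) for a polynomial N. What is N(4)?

f'(x) = 2x + 3.
N(x) = x·f'(x) − f(x) = x·(2x + 3) − (x^2 + 3x − 3) = x^2 + 3.
N(4) = 19.

19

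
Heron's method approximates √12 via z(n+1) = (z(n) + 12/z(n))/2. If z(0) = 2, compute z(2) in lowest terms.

z(1) = (2 + 12/2)/2 = 4.
z(2) = (4 + 12/4)/2 = 7/2.

7/2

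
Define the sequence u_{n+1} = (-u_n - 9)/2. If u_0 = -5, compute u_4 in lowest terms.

u_1 = (-(-5) - 9)/2 = -2.
u_2 = (-(-2) - 9)/2 = -7/2.
u_3 = (-(-7/2) - 9)/2 = -11/4.
u_4 = (-(-11/4) - 9)/2 = -25/8.

-25/8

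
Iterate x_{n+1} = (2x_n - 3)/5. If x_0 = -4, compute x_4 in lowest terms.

-673/625

x_1 = (2·(-4) - 3)/5 = -11/5.
x_2 = (2·(-11/5) - 3)/5 = -37/25.
x_3 = (2·(-37/25) - 3)/5 = -149/125.
x_4 = (2·(-149/125) - 3)/5 = -673/625.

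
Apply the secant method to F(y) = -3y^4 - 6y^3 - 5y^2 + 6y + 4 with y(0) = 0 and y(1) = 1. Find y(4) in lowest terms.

77115355/82281371

F(0) = 4, F(1) = -4. y(2) = 1 - (-4)·(1 - 0)/((-4) - 4) = 1/2.
F(1) = -4, F(1/2) = 77/16. y(3) = (1/2) - (77/16)·((1/2) - 1)/((77/16) - (-4)) = 109/141.
F(1/2) = 77/16, F(109/141) = 238074452/131751387. y(4) = (109/141) - (238074452/131751387)·((109/141) - (1/2))/((238074452/131751387) - (77/16)) = 77115355/82281371.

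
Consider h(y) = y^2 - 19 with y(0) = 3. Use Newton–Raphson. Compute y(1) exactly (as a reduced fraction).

h'(y) = 2y.
h(3) = -10, h'(3) = 6, so y(1) = 3 - (-10)/6 = 14/3.

14/3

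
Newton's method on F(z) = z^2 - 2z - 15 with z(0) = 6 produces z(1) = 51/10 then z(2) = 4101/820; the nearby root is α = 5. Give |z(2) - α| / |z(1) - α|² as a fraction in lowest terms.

z(1) - α = 51/10 - 5 = 1/10, so |z(1) - α| = 1/10.
z(2) - α = 4101/820 - 5 = 1/820, so |z(2) - α| = 1/820.
|z(1) - α|² = 1/100.
Ratio = (1/820) / (1/100) = 5/41.

5/41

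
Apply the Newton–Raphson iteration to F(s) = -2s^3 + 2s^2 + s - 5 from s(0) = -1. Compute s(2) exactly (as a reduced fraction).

-11147/9369

F'(s) = -6s^2 + 4s + 1.
F(-1) = -2, F'(-1) = -9, so s(1) = (-1) - (-2)/(-9) = -11/9.
F(-11/9) = 304/729, F'(-11/9) = -347/27, so s(2) = (-11/9) - (304/729)/(-347/27) = -11147/9369.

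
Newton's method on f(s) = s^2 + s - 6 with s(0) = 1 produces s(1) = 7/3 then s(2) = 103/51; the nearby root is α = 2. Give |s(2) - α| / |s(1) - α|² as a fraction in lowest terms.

3/17

s(1) - α = 7/3 - 2 = 1/3, so |s(1) - α| = 1/3.
s(2) - α = 103/51 - 2 = 1/51, so |s(2) - α| = 1/51.
|s(1) - α|² = 1/9.
Ratio = (1/51) / (1/9) = 3/17.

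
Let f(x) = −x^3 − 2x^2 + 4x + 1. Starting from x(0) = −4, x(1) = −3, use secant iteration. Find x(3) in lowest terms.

−13445/4241

f(−4) = 17, f(−3) = −2. x(2) = (−3) − (−2)·((−3) − (−4))/((−2) − 17) = −59/19.
f(−3) = −2, f(−59/19) = −5236/6859. x(3) = (−59/19) − (−5236/6859)·((−59/19) − (−3))/((−5236/6859) − (−2)) = −13445/4241.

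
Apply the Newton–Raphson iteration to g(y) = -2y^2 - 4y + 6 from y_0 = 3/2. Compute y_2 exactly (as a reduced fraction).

1641/1640

g'(y) = -4y - 4.
g(3/2) = -9/2, g'(3/2) = -10, so y_1 = (3/2) - (-9/2)/(-10) = 21/20.
g(21/20) = -81/200, g'(21/20) = -41/5, so y_2 = (21/20) - (-81/200)/(-41/5) = 1641/1640.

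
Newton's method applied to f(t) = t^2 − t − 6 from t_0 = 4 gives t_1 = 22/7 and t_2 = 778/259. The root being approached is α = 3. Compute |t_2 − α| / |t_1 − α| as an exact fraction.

1/37

t_1 − α = 22/7 − 3 = 1/7, so |t_1 − α| = 1/7.
t_2 − α = 778/259 − 3 = 1/259, so |t_2 − α| = 1/259.
Ratio = (1/259) / (1/7) = 1/37.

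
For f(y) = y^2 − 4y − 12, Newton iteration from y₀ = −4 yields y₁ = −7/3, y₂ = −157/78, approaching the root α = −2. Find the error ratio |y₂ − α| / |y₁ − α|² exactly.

3/26

y₁ − α = −7/3 − (−2) = −7/3 + 2 = −1/3, so |y₁ − α| = 1/3.
y₂ − α = −157/78 − (−2) = −157/78 + 2 = −1/78, so |y₂ − α| = 1/78.
|y₁ − α|² = 1/9.
Ratio = (1/78) / (1/9) = 3/26.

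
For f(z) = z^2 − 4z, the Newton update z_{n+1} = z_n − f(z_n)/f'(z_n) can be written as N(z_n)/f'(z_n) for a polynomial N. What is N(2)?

4

f'(z) = 2z − 4.
N(z) = z·f'(z) − f(z) = z·(2z − 4) − (z^2 − 4z) = z^2.
N(2) = 4.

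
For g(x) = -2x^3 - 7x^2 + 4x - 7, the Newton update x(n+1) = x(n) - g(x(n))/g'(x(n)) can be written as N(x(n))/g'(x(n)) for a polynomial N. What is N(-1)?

4

g'(x) = -6x^2 - 14x + 4.
N(x) = x·g'(x) - g(x) = x·(-6x^2 - 14x + 4) - (-2x^3 - 7x^2 + 4x - 7) = -4x^3 - 7x^2 + 7.
N(-1) = 4.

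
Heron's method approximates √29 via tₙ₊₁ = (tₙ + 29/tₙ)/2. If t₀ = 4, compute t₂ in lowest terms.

t₁ = (4 + 29/4)/2 = 45/8.
t₂ = (45/8 + 29/(45/8))/2 = 3881/720.

3881/720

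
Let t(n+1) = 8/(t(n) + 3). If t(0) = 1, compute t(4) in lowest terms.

t(1) = 8/(1 + 3) = 2.
t(2) = 8/(2 + 3) = 8/5.
t(3) = 8/(8/5 + 3) = 40/23.
t(4) = 8/(40/23 + 3) = 184/109.

184/109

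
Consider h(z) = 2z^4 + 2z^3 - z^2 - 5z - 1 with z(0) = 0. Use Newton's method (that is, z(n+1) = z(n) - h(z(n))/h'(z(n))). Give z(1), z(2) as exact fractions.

h'(z) = 8z^3 + 6z^2 - 2z - 5.
h(0) = -1, h'(0) = -5, so z(1) = 0 - (-1)/(-5) = -1/5.
h(-1/5) = -33/625, h'(-1/5) = -553/125, so z(2) = (-1/5) - (-33/625)/(-553/125) = -586/2765.

z(1) = -1/5, z(2) = -586/2765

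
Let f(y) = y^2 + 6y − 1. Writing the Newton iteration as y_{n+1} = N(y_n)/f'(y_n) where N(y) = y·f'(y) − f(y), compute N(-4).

17

f'(y) = 2y + 6.
N(y) = y·f'(y) − f(y) = y·(2y + 6) − (y^2 + 6y − 1) = y^2 + 1.
N(-4) = 17.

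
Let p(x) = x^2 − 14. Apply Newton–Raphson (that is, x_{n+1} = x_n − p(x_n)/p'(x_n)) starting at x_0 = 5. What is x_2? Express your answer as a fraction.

2921/780

p'(x) = 2x.
p(5) = 11, p'(5) = 10, so x_1 = 5 − 11/10 = 39/10.
p(39/10) = 121/100, p'(39/10) = 39/5, so x_2 = (39/10) − (121/100)/(39/5) = 2921/780.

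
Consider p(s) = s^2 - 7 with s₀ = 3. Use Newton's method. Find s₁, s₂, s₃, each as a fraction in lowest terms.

s₁ = 8/3, s₂ = 127/48, s₃ = 32257/12192

p'(s) = 2s.
p(3) = 2, p'(3) = 6, so s₁ = 3 - 2/6 = 8/3.
p(8/3) = 1/9, p'(8/3) = 16/3, so s₂ = (8/3) - (1/9)/(16/3) = 127/48.
p(127/48) = 1/2304, p'(127/48) = 127/24, so s₃ = (127/48) - (1/2304)/(127/24) = 32257/12192.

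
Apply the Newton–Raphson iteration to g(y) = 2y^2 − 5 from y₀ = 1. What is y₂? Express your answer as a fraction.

89/56

g'(y) = 4y.
g(1) = −3, g'(1) = 4, so y₁ = 1 − (−3)/4 = 7/4.
g(7/4) = 9/8, g'(7/4) = 7, so y₂ = (7/4) − (9/8)/7 = 89/56.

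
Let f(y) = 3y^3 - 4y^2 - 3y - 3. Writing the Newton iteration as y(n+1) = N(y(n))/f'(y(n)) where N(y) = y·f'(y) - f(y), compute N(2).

f'(y) = 9y^2 - 8y - 3.
N(y) = y·f'(y) - f(y) = y·(9y^2 - 8y - 3) - (3y^3 - 4y^2 - 3y - 3) = 6y^3 - 4y^2 + 3.
N(2) = 35.

35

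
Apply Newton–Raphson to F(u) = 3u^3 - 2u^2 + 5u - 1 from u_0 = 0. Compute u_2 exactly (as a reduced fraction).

F'(u) = 9u^2 - 4u + 5.
F(0) = -1, F'(0) = 5, so u_1 = 0 - (-1)/5 = 1/5.
F(1/5) = -7/125, F'(1/5) = 114/25, so u_2 = (1/5) - (-7/125)/(114/25) = 121/570.

121/570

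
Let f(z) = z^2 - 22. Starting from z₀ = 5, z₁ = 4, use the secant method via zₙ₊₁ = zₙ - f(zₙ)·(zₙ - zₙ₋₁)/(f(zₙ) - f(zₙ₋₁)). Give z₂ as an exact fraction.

14/3

f(5) = 3, f(4) = -6. z₂ = 4 - (-6)·(4 - 5)/((-6) - 3) = 14/3.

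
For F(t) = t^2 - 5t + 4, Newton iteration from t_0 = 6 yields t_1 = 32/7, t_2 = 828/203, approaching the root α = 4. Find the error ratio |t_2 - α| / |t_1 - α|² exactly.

t_1 - α = 32/7 - 4 = 4/7, so |t_1 - α| = 4/7.
t_2 - α = 828/203 - 4 = 16/203, so |t_2 - α| = 16/203.
|t_1 - α|² = 16/49.
Ratio = (16/203) / (16/49) = 7/29.

7/29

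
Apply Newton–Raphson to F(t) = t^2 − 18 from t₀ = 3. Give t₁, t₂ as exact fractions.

t₁ = 9/2, t₂ = 17/4

F'(t) = 2t.
F(3) = −9, F'(3) = 6, so t₁ = 3 − (−9)/6 = 9/2.
F(9/2) = 9/4, F'(9/2) = 9, so t₂ = (9/2) − (9/4)/9 = 17/4.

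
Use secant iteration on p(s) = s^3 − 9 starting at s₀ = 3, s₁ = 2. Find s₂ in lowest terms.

p(3) = 18, p(2) = −1. s₂ = 2 − (−1)·(2 − 3)/((−1) − 18) = 39/19.

39/19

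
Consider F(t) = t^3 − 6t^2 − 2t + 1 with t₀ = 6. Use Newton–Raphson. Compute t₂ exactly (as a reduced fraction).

F'(t) = 3t^2 − 12t − 2.
F(6) = −11, F'(6) = 34, so t₁ = 6 − (−11)/34 = 215/34.
F(215/34) = 50699/39304, F'(215/34) = 48643/1156, so t₂ = (215/34) − (50699/39304)/(48643/1156) = 5203773/826931.

5203773/826931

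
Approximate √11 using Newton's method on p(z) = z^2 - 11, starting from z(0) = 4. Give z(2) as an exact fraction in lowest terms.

p'(z) = 2z.
p(4) = 5, p'(4) = 8, so z(1) = 4 - 5/8 = 27/8.
p(27/8) = 25/64, p'(27/8) = 27/4, so z(2) = (27/8) - (25/64)/(27/4) = 1433/432.

1433/432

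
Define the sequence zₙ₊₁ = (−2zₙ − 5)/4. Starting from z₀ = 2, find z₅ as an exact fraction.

−59/64

z₁ = (−2·2 − 5)/4 = −9/4.
z₂ = (−2·(−9/4) − 5)/4 = −1/8.
z₃ = (−2·(−1/8) − 5)/4 = −19/16.
z₄ = (−2·(−19/16) − 5)/4 = −21/32.
z₅ = (−2·(−21/32) − 5)/4 = −59/64.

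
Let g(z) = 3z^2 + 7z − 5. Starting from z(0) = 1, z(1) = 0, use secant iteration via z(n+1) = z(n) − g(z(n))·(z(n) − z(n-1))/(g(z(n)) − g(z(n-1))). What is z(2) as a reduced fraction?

1/2

g(1) = 5, g(0) = −5. z(2) = 0 − (−5)·(0 − 1)/((−5) − 5) = 1/2.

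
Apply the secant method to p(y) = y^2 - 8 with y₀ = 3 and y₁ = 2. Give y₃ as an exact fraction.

17/6

p(3) = 1, p(2) = -4. y₂ = 2 - (-4)·(2 - 3)/((-4) - 1) = 14/5.
p(2) = -4, p(14/5) = -4/25. y₃ = (14/5) - (-4/25)·((14/5) - 2)/((-4/25) - (-4)) = 17/6.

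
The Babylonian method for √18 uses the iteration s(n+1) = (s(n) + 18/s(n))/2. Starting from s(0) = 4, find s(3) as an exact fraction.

s(1) = (4 + 18/4)/2 = 17/4.
s(2) = (17/4 + 18/(17/4))/2 = 577/136.
s(3) = (577/136 + 18/(577/136))/2 = 665857/156944.

665857/156944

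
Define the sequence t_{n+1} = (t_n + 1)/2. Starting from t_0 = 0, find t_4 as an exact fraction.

t_1 = (0 + 1)/2 = 1/2.
t_2 = ((1/2) + 1)/2 = 3/4.
t_3 = ((3/4) + 1)/2 = 7/8.
t_4 = ((7/8) + 1)/2 = 15/16.

15/16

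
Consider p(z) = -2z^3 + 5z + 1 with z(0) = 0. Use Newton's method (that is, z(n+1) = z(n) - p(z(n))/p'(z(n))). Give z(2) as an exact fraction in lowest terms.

-121/595

p'(z) = -6z^2 + 5.
p(0) = 1, p'(0) = 5, so z(1) = 0 - 1/5 = -1/5.
p(-1/5) = 2/125, p'(-1/5) = 119/25, so z(2) = (-1/5) - (2/125)/(119/25) = -121/595.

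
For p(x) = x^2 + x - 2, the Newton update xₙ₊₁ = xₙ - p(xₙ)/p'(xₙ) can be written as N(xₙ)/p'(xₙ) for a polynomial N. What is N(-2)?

6

p'(x) = 2x + 1.
N(x) = x·p'(x) - p(x) = x·(2x + 1) - (x^2 + x - 2) = x^2 + 2.
N(-2) = 6.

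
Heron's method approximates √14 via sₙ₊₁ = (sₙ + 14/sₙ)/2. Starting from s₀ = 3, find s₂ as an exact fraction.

1033/276

s₁ = (3 + 14/3)/2 = 23/6.
s₂ = (23/6 + 14/(23/6))/2 = 1033/276.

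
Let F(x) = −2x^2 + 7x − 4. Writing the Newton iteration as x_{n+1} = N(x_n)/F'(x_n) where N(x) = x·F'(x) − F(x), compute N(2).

F'(x) = −4x + 7.
N(x) = x·F'(x) − F(x) = x·(−4x + 7) − (−2x^2 + 7x − 4) = −2x^2 + 4.
N(2) = −4.

−4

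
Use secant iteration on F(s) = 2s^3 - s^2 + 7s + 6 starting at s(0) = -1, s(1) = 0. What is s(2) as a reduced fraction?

-3/5

F(-1) = -4, F(0) = 6. s(2) = 0 - 6·(0 - (-1))/(6 - (-4)) = -3/5.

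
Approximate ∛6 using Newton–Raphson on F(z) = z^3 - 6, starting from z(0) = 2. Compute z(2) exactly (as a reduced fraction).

F'(z) = 3z^2.
F(2) = 2, F'(2) = 12, so z(1) = 2 - 2/12 = 11/6.
F(11/6) = 35/216, F'(11/6) = 121/12, so z(2) = (11/6) - (35/216)/(121/12) = 1979/1089.

1979/1089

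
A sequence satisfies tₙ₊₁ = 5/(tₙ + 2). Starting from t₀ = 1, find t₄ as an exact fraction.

185/129

t₁ = 5/(1 + 2) = 5/3.
t₂ = 5/(5/3 + 2) = 15/11.
t₃ = 5/(15/11 + 2) = 55/37.
t₄ = 5/(55/37 + 2) = 185/129.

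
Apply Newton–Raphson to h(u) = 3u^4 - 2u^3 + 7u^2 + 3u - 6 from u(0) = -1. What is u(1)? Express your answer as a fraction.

h'(u) = 12u^3 - 6u^2 + 14u + 3.
h(-1) = 3, h'(-1) = -29, so u(1) = (-1) - 3/(-29) = -26/29.

-26/29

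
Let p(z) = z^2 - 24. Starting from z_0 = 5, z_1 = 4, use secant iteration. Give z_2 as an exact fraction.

p(5) = 1, p(4) = -8. z_2 = 4 - (-8)·(4 - 5)/((-8) - 1) = 44/9.

44/9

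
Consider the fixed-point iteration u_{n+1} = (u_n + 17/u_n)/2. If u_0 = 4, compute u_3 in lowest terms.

9478657/2298912

u_1 = (4 + 17/4)/2 = 33/8.
u_2 = (33/8 + 17/(33/8))/2 = 2177/528.
u_3 = (2177/528 + 17/(2177/528))/2 = 9478657/2298912.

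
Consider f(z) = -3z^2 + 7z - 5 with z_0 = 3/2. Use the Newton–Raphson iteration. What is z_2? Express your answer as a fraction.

173/112

f'(z) = -6z + 7.
f(3/2) = -5/4, f'(3/2) = -2, so z_1 = (3/2) - (-5/4)/(-2) = 7/8.
f(7/8) = -75/64, f'(7/8) = 7/4, so z_2 = (7/8) - (-75/64)/(7/4) = 173/112.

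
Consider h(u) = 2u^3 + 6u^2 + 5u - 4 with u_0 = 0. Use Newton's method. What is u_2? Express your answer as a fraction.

1236/2305

h'(u) = 6u^2 + 12u + 5.
h(0) = -4, h'(0) = 5, so u_1 = 0 - (-4)/5 = 4/5.
h(4/5) = 608/125, h'(4/5) = 461/25, so u_2 = (4/5) - (608/125)/(461/25) = 1236/2305.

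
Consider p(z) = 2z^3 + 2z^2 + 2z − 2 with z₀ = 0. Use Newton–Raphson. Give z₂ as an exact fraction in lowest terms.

p'(z) = 6z^2 + 4z + 2.
p(0) = −2, p'(0) = 2, so z₁ = 0 − (−2)/2 = 1.
p(1) = 4, p'(1) = 12, so z₂ = 1 − 4/12 = 2/3.

2/3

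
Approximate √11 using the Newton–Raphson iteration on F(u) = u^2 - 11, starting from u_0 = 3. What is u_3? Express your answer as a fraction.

F'(u) = 2u.
F(3) = -2, F'(3) = 6, so u_1 = 3 - (-2)/6 = 10/3.
F(10/3) = 1/9, F'(10/3) = 20/3, so u_2 = (10/3) - (1/9)/(20/3) = 199/60.
F(199/60) = 1/3600, F'(199/60) = 199/30, so u_3 = (199/60) - (1/3600)/(199/30) = 79201/23880.

79201/23880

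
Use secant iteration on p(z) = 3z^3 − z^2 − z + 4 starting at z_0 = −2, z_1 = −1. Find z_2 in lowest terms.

p(−2) = −22, p(−1) = 1. z_2 = (−1) − 1·((−1) − (−2))/(1 − (−22)) = −24/23.

−24/23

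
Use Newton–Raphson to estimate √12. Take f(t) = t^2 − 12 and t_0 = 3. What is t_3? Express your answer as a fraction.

f'(t) = 2t.
f(3) = −3, f'(3) = 6, so t_1 = 3 − (−3)/6 = 7/2.
f(7/2) = 1/4, f'(7/2) = 7, so t_2 = (7/2) − (1/4)/7 = 97/28.
f(97/28) = 1/784, f'(97/28) = 97/14, so t_3 = (97/28) − (1/784)/(97/14) = 18817/5432.

18817/5432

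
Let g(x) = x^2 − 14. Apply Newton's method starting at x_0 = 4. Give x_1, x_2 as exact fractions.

g'(x) = 2x.
g(4) = 2, g'(4) = 8, so x_1 = 4 − 2/8 = 15/4.
g(15/4) = 1/16, g'(15/4) = 15/2, so x_2 = (15/4) − (1/16)/(15/2) = 449/120.

x_1 = 15/4, x_2 = 449/120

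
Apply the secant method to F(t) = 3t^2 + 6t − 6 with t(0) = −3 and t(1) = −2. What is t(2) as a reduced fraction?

−8/3

F(−3) = 3, F(−2) = −6. t(2) = (−2) − (−6)·((−2) − (−3))/((−6) − 3) = −8/3.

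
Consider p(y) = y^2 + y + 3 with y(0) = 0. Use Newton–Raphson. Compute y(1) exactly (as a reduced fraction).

−3

p'(y) = 2y + 1.
p(0) = 3, p'(0) = 1, so y(1) = 0 − 3/1 = −3.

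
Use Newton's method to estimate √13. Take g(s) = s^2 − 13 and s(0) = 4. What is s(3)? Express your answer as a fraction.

g'(s) = 2s.
g(4) = 3, g'(4) = 8, so s(1) = 4 − 3/8 = 29/8.
g(29/8) = 9/64, g'(29/8) = 29/4, so s(2) = (29/8) − (9/64)/(29/4) = 1673/464.
g(1673/464) = 81/215296, g'(1673/464) = 1673/232, so s(3) = (1673/464) − (81/215296)/(1673/232) = 5597777/1552544.

5597777/1552544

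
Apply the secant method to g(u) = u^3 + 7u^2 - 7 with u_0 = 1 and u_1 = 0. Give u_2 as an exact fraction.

g(1) = 1, g(0) = -7. u_2 = 0 - (-7)·(0 - 1)/((-7) - 1) = 7/8.

7/8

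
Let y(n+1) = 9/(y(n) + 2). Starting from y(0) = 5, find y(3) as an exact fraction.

y(1) = 9/(5 + 2) = 9/7.
y(2) = 9/(9/7 + 2) = 63/23.
y(3) = 9/(63/23 + 2) = 207/109.

207/109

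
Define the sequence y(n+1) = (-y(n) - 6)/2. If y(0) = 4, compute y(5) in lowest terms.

y(1) = (-4 - 6)/2 = -5.
y(2) = (-(-5) - 6)/2 = -1/2.
y(3) = (-(-1/2) - 6)/2 = -11/4.
y(4) = (-(-11/4) - 6)/2 = -13/8.
y(5) = (-(-13/8) - 6)/2 = -35/16.

-35/16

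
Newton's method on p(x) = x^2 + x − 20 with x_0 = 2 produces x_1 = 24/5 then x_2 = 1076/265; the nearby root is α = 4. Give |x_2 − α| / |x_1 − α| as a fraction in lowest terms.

4/53

x_1 − α = 24/5 − 4 = 4/5, so |x_1 − α| = 4/5.
x_2 − α = 1076/265 − 4 = 16/265, so |x_2 − α| = 16/265.
Ratio = (16/265) / (4/5) = 4/53.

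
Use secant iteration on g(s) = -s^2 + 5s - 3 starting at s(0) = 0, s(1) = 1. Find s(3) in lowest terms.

g(0) = -3, g(1) = 1. s(2) = 1 - 1·(1 - 0)/(1 - (-3)) = 3/4.
g(1) = 1, g(3/4) = 3/16. s(3) = (3/4) - (3/16)·((3/4) - 1)/((3/16) - 1) = 9/13.

9/13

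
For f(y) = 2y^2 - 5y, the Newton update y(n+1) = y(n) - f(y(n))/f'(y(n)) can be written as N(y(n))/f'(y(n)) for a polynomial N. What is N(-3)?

18

f'(y) = 4y - 5.
N(y) = y·f'(y) - f(y) = y·(4y - 5) - (2y^2 - 5y) = 2y^2.
N(-3) = 18.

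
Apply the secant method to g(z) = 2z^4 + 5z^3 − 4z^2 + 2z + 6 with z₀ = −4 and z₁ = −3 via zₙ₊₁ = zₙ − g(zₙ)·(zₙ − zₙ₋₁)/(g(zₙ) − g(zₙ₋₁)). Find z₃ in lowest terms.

g(−4) = 126, g(−3) = −9. z₂ = (−3) − (−9)·((−3) − (−4))/((−9) − 126) = −46/15.
g(−3) = −9, g(−46/15) = −256438/50625. z₃ = (−46/15) − (−256438/50625)·((−46/15) − (−3))/((−256438/50625) − (−9)) = −627936/199187.

−627936/199187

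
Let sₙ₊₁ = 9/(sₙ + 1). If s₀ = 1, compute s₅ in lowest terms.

1152/389

s₁ = 9/(1 + 1) = 9/2.
s₂ = 9/(9/2 + 1) = 18/11.
s₃ = 9/(18/11 + 1) = 99/29.
s₄ = 9/(99/29 + 1) = 261/128.
s₅ = 9/(261/128 + 1) = 1152/389.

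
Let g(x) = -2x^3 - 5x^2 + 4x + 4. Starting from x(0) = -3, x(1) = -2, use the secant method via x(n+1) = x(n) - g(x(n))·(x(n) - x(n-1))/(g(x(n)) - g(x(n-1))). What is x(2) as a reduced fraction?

-26/9

g(-3) = 1, g(-2) = -8. x(2) = (-2) - (-8)·((-2) - (-3))/((-8) - 1) = -26/9.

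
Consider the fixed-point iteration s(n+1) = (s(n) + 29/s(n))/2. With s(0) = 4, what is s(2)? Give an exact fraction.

3881/720

s(1) = (4 + 29/4)/2 = 45/8.
s(2) = (45/8 + 29/(45/8))/2 = 3881/720.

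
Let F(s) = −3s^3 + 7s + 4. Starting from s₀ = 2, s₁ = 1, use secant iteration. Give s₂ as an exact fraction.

F(2) = −6, F(1) = 8. s₂ = 1 − 8·(1 − 2)/(8 − (−6)) = 11/7.

11/7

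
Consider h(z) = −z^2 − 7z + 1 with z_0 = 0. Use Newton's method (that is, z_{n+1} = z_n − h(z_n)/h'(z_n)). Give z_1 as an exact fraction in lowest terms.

1/7

h'(z) = −2z − 7.
h(0) = 1, h'(0) = −7, so z_1 = 0 − 1/(−7) = 1/7.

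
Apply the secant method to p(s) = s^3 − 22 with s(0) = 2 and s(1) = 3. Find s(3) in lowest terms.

p(2) = −14, p(3) = 5. s(2) = 3 − 5·(3 − 2)/(5 − (−14)) = 52/19.
p(3) = 5, p(52/19) = −10290/6859. s(3) = (52/19) − (−10290/6859)·((52/19) − 3)/((−10290/6859) − 5) = 24946/8917.

24946/8917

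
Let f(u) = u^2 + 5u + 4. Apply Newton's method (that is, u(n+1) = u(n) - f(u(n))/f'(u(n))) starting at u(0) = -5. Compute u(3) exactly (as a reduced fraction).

f'(u) = 2u + 5.
f(-5) = 4, f'(-5) = -5, so u(1) = (-5) - 4/(-5) = -21/5.
f(-21/5) = 16/25, f'(-21/5) = -17/5, so u(2) = (-21/5) - (16/25)/(-17/5) = -341/85.
f(-341/85) = 256/7225, f'(-341/85) = -257/85, so u(3) = (-341/85) - (256/7225)/(-257/85) = -87381/21845.

-87381/21845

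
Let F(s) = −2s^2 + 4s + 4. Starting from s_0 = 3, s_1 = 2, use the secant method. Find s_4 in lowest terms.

F(3) = −2, F(2) = 4. s_2 = 2 − 4·(2 − 3)/(4 − (−2)) = 8/3.
F(2) = 4, F(8/3) = 4/9. s_3 = (8/3) − (4/9)·((8/3) − 2)/((4/9) − 4) = 11/4.
F(8/3) = 4/9, F(11/4) = −1/8. s_4 = (11/4) − (−1/8)·((11/4) − (8/3))/((−1/8) − (4/9)) = 112/41.

112/41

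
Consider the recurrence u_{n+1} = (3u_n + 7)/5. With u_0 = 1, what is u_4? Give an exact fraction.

u_1 = (3·1 + 7)/5 = 2.
u_2 = (3·2 + 7)/5 = 13/5.
u_3 = (3·(13/5) + 7)/5 = 74/25.
u_4 = (3·(74/25) + 7)/5 = 397/125.

397/125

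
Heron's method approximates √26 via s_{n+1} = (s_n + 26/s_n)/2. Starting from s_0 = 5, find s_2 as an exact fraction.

5201/1020

s_1 = (5 + 26/5)/2 = 51/10.
s_2 = (51/10 + 26/(51/10))/2 = 5201/1020.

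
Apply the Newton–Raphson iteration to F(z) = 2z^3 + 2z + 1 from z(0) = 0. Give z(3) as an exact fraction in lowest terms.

−451/1064

F'(z) = 6z^2 + 2.
F(0) = 1, F'(0) = 2, so z(1) = 0 − 1/2 = −1/2.
F(−1/2) = −1/4, F'(−1/2) = 7/2, so z(2) = (−1/2) − (−1/4)/(7/2) = −3/7.
F(−3/7) = −5/343, F'(−3/7) = 152/49, so z(3) = (−3/7) − (−5/343)/(152/49) = −451/1064.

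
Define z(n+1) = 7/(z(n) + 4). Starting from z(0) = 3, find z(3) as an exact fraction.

z(1) = 7/(3 + 4) = 1.
z(2) = 7/(1 + 4) = 7/5.
z(3) = 7/(7/5 + 4) = 35/27.

35/27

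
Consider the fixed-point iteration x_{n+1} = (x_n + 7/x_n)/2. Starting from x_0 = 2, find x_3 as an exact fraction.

108497/41008

x_1 = (2 + 7/2)/2 = 11/4.
x_2 = (11/4 + 7/(11/4))/2 = 233/88.
x_3 = (233/88 + 7/(233/88))/2 = 108497/41008.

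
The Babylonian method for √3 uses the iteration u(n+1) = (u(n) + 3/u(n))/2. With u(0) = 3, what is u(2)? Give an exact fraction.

u(1) = (3 + 3/3)/2 = 2.
u(2) = (2 + 3/2)/2 = 7/4.

7/4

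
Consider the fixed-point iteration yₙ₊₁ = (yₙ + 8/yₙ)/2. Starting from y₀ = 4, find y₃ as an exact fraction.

y₁ = (4 + 8/4)/2 = 3.
y₂ = (3 + 8/3)/2 = 17/6.
y₃ = (17/6 + 8/(17/6))/2 = 577/204.

577/204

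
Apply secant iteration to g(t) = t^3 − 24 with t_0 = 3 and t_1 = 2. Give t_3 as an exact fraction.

g(3) = 3, g(2) = −16. t_2 = 2 − (−16)·(2 − 3)/((−16) − 3) = 54/19.
g(2) = −16, g(54/19) = −7152/6859. t_3 = (54/19) − (−7152/6859)·((54/19) − 2)/((−7152/6859) − (−16)) = 4650/1603.

4650/1603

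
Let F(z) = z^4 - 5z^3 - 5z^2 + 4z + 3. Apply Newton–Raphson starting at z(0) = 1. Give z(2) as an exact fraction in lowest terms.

F'(z) = 4z^3 - 15z^2 - 10z + 4.
F(1) = -2, F'(1) = -17, so z(1) = 1 - (-2)/(-17) = 15/17.
F(15/17) = -16032/83521, F'(15/17) = -67573/4913, so z(2) = (15/17) - (-16032/83521)/(-67573/4913) = 997563/1148741.

997563/1148741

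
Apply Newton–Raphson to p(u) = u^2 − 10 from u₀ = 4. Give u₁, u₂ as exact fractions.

p'(u) = 2u.
p(4) = 6, p'(4) = 8, so u₁ = 4 − 6/8 = 13/4.
p(13/4) = 9/16, p'(13/4) = 13/2, so u₂ = (13/4) − (9/16)/(13/2) = 329/104.

u₁ = 13/4, u₂ = 329/104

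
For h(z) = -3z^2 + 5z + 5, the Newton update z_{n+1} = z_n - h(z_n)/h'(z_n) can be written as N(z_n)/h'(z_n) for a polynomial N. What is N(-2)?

-17

h'(z) = -6z + 5.
N(z) = z·h'(z) - h(z) = z·(-6z + 5) - (-3z^2 + 5z + 5) = -3z^2 - 5.
N(-2) = -17.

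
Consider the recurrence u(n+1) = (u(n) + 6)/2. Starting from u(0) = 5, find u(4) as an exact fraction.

u(1) = (5 + 6)/2 = 11/2.
u(2) = ((11/2) + 6)/2 = 23/4.
u(3) = ((23/4) + 6)/2 = 47/8.
u(4) = ((47/8) + 6)/2 = 95/16.

95/16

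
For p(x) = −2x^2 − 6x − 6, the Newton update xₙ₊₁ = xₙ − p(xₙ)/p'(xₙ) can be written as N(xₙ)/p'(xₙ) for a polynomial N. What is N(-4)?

p'(x) = −4x − 6.
N(x) = x·p'(x) − p(x) = x·(−4x − 6) − (−2x^2 − 6x − 6) = −2x^2 + 6.
N(-4) = −26.

−26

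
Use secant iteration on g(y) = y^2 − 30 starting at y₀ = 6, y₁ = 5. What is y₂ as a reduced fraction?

g(6) = 6, g(5) = −5. y₂ = 5 − (−5)·(5 − 6)/((−5) − 6) = 60/11.

60/11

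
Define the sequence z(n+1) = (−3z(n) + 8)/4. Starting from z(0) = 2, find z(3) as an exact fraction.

25/32

z(1) = (−3·2 + 8)/4 = 1/2.
z(2) = (−3·(1/2) + 8)/4 = 13/8.
z(3) = (−3·(13/8) + 8)/4 = 25/32.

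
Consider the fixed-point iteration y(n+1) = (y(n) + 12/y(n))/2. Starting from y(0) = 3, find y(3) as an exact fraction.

18817/5432

y(1) = (3 + 12/3)/2 = 7/2.
y(2) = (7/2 + 12/(7/2))/2 = 97/28.
y(3) = (97/28 + 12/(97/28))/2 = 18817/5432.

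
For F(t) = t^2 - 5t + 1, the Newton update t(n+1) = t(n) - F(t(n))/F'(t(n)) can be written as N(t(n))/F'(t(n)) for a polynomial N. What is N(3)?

8

F'(t) = 2t - 5.
N(t) = t·F'(t) - F(t) = t·(2t - 5) - (t^2 - 5t + 1) = t^2 - 1.
N(3) = 8.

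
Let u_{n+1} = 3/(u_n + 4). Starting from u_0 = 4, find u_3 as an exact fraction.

105/164

u_1 = 3/(4 + 4) = 3/8.
u_2 = 3/(3/8 + 4) = 24/35.
u_3 = 3/(24/35 + 4) = 105/164.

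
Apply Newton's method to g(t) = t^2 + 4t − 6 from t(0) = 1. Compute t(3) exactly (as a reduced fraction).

g'(t) = 2t + 4.
g(1) = −1, g'(1) = 6, so t(1) = 1 − (−1)/6 = 7/6.
g(7/6) = 1/36, g'(7/6) = 19/3, so t(2) = (7/6) − (1/36)/(19/3) = 265/228.
g(265/228) = 1/51984, g'(265/228) = 721/114, so t(3) = (265/228) − (1/51984)/(721/114) = 382129/328776.

382129/328776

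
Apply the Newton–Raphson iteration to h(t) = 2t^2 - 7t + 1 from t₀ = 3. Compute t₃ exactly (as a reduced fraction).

h'(t) = 4t - 7.
h(3) = -2, h'(3) = 5, so t₁ = 3 - (-2)/5 = 17/5.
h(17/5) = 8/25, h'(17/5) = 33/5, so t₂ = (17/5) - (8/25)/(33/5) = 553/165.
h(553/165) = 128/27225, h'(553/165) = 1057/165, so t₃ = (553/165) - (128/27225)/(1057/165) = 584393/174405.

584393/174405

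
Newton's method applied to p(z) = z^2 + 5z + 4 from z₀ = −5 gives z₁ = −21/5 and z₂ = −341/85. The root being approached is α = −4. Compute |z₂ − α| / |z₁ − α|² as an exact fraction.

5/17

z₁ − α = −21/5 − (−4) = −21/5 + 4 = −1/5, so |z₁ − α| = 1/5.
z₂ − α = −341/85 − (−4) = −341/85 + 4 = −1/85, so |z₂ − α| = 1/85.
|z₁ − α|² = 1/25.
Ratio = (1/85) / (1/25) = 5/17.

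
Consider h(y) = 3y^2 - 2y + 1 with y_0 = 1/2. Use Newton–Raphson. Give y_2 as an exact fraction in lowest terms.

h'(y) = 6y - 2.
h(1/2) = 3/4, h'(1/2) = 1, so y_1 = (1/2) - (3/4)/1 = -1/4.
h(-1/4) = 27/16, h'(-1/4) = -7/2, so y_2 = (-1/4) - (27/16)/(-7/2) = 13/56.

13/56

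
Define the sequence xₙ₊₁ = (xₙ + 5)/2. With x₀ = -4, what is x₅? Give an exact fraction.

151/32

x₁ = ((-4) + 5)/2 = 1/2.
x₂ = ((1/2) + 5)/2 = 11/4.
x₃ = ((11/4) + 5)/2 = 31/8.
x₄ = ((31/8) + 5)/2 = 71/16.
x₅ = ((71/16) + 5)/2 = 151/32.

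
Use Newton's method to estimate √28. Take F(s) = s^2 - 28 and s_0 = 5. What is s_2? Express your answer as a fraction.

5609/1060

F'(s) = 2s.
F(5) = -3, F'(5) = 10, so s_1 = 5 - (-3)/10 = 53/10.
F(53/10) = 9/100, F'(53/10) = 53/5, so s_2 = (53/10) - (9/100)/(53/5) = 5609/1060.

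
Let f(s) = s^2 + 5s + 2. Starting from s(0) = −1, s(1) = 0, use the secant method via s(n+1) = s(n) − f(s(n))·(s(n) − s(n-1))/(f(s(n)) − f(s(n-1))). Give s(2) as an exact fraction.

−1/2

f(−1) = −2, f(0) = 2. s(2) = 0 − 2·(0 − (−1))/(2 − (−2)) = −1/2.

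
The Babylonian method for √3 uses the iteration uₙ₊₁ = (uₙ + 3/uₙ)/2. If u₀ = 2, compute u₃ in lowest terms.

18817/10864

u₁ = (2 + 3/2)/2 = 7/4.
u₂ = (7/4 + 3/(7/4))/2 = 97/56.
u₃ = (97/56 + 3/(97/56))/2 = 18817/10864.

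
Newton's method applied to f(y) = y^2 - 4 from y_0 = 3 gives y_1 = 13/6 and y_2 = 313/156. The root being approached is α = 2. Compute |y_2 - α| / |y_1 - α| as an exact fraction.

y_1 - α = 13/6 - 2 = 1/6, so |y_1 - α| = 1/6.
y_2 - α = 313/156 - 2 = 1/156, so |y_2 - α| = 1/156.
Ratio = (1/156) / (1/6) = 1/26.

1/26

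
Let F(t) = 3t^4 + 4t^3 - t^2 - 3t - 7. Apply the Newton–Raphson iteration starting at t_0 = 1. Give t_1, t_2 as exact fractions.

F'(t) = 12t^3 + 12t^2 - 2t - 3.
F(1) = -4, F'(1) = 19, so t_1 = 1 - (-4)/19 = 23/19.
F(23/19) = 187728/130321, F'(23/19) = 229433/6859, so t_2 = (23/19) - (187728/130321)/(229433/6859) = 5089231/4359227.

t_1 = 23/19, t_2 = 5089231/4359227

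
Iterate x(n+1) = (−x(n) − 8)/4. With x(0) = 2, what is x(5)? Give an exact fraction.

−821/512

x(1) = (−2 − 8)/4 = −5/2.
x(2) = (−(−5/2) − 8)/4 = −11/8.
x(3) = (−(−11/8) − 8)/4 = −53/32.
x(4) = (−(−53/32) − 8)/4 = −203/128.
x(5) = (−(−203/128) − 8)/4 = −821/512.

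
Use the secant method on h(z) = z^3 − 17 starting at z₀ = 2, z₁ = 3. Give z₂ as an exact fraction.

47/19

h(2) = −9, h(3) = 10. z₂ = 3 − 10·(3 − 2)/(10 − (−9)) = 47/19.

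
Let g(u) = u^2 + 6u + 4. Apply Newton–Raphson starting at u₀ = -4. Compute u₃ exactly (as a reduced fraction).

-110/21

g'(u) = 2u + 6.
g(-4) = -4, g'(-4) = -2, so u₁ = (-4) - (-4)/(-2) = -6.
g(-6) = 4, g'(-6) = -6, so u₂ = (-6) - 4/(-6) = -16/3.
g(-16/3) = 4/9, g'(-16/3) = -14/3, so u₃ = (-16/3) - (4/9)/(-14/3) = -110/21.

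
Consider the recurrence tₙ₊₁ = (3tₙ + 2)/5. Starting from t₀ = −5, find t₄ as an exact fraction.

139/625

t₁ = (3·(−5) + 2)/5 = −13/5.
t₂ = (3·(−13/5) + 2)/5 = −29/25.
t₃ = (3·(−29/25) + 2)/5 = −37/125.
t₄ = (3·(−37/125) + 2)/5 = 139/625.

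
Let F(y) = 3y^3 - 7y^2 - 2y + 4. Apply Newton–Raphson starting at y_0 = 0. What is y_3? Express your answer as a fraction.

90/37

F'(y) = 9y^2 - 14y - 2.
F(0) = 4, F'(0) = -2, so y_1 = 0 - 4/(-2) = 2.
F(2) = -4, F'(2) = 6, so y_2 = 2 - (-4)/6 = 8/3.
F(8/3) = 52/9, F'(8/3) = 74/3, so y_3 = (8/3) - (52/9)/(74/3) = 90/37.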